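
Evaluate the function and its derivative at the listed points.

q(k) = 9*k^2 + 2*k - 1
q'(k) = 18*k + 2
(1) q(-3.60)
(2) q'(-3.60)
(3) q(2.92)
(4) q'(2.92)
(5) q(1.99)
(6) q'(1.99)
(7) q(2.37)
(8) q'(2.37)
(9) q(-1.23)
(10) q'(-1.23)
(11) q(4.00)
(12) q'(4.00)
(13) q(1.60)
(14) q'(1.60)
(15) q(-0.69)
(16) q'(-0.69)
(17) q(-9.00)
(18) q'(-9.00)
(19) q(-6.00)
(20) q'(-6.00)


(1) = 108.44
(2) = -62.80
(3) = 81.58
(4) = 54.56
(5) = 38.62
(6) = 37.82
(7) = 54.29
(8) = 44.66
(9) = 10.16
(10) = -20.14
(11) = 151.00
(12) = 74.00
(13) = 25.24
(14) = 30.80
(15) = 1.90
(16) = -10.42
(17) = 710.00
(18) = -160.00
(19) = 311.00
(20) = -106.00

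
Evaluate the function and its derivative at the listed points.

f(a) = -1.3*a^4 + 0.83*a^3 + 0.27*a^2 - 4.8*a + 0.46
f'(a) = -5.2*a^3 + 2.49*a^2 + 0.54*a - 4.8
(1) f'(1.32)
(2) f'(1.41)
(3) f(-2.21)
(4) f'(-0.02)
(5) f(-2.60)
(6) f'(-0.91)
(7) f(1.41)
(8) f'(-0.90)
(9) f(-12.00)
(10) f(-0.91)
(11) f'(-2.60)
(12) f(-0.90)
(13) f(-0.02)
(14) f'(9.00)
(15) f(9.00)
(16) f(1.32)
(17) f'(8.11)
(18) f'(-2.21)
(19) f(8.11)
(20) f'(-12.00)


(1) = -11.71
(2) = -13.66
(3) = -27.58
(4) = -4.81
(5) = -59.23
(6) = 0.69
(7) = -8.58
(8) = 0.52
(9) = -28294.10
(10) = 3.53
(11) = 102.02
(12) = 3.54
(13) = 0.56
(14) = -3589.05
(15) = -7945.10
(16) = -7.44
(17) = -2610.39
(18) = 62.30
(19) = -5201.74
(20) = 9332.88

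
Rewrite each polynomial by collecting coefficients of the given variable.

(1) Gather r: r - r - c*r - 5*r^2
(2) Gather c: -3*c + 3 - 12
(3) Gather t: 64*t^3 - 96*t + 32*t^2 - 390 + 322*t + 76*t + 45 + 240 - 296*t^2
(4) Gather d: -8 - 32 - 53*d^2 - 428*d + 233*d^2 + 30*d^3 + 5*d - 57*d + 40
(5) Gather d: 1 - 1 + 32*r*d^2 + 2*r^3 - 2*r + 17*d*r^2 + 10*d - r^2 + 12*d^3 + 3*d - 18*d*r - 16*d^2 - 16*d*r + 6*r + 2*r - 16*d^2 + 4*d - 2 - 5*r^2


(1) = -c*r - 5*r^2
(2) = -3*c - 9
(3) = 64*t^3 - 264*t^2 + 302*t - 105
(4) = 30*d^3 + 180*d^2 - 480*d
(5) = 12*d^3 + d^2*(32*r - 32) + d*(17*r^2 - 34*r + 17) + 2*r^3 - 6*r^2 + 6*r - 2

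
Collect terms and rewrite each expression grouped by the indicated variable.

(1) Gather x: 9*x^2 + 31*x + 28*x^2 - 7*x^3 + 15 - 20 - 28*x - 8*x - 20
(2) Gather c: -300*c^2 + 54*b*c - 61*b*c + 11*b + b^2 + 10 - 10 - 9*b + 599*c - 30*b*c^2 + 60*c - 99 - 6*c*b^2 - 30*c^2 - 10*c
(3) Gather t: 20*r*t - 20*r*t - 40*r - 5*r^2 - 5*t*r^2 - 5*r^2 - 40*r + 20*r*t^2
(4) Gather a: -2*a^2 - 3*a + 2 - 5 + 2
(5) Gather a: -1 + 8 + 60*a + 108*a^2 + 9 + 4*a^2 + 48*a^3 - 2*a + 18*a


(1) = -7*x^3 + 37*x^2 - 5*x - 25
(2) = b^2 + 2*b + c^2*(-30*b - 330) + c*(-6*b^2 - 7*b + 649) - 99
(3) = -5*r^2*t - 10*r^2 + 20*r*t^2 - 80*r
(4) = -2*a^2 - 3*a - 1
(5) = 48*a^3 + 112*a^2 + 76*a + 16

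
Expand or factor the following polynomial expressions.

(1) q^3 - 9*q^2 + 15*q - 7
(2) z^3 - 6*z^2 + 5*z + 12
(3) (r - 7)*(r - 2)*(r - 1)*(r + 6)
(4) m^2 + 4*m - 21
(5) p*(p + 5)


(1) = (q - 7)*(q - 1)^2
(2) = (z - 4)*(z - 3)*(z + 1)
(3) = r^4 - 4*r^3 - 37*r^2 + 124*r - 84
(4) = (m - 3)*(m + 7)
(5) = p^2 + 5*p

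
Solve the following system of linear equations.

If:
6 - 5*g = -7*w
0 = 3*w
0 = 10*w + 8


Then:
No Solution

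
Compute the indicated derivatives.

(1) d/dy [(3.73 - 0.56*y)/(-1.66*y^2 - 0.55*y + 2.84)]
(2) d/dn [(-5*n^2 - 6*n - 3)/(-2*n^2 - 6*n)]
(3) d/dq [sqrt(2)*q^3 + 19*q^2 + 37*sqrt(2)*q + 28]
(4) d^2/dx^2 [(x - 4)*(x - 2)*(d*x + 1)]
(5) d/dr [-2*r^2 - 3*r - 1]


(1) = (-0.9296*y^2 + 12.3836*y + 0.4611)/(2.7556*y^4 + 1.826*y^3 - 9.1263*y^2 - 3.124*y + 8.0656)
(2) = 3*(3*n^2 - 2*n - 3)/(2*n^2*(n^2 + 6*n + 9))
(3) = 3*sqrt(2)*q^2 + 38*q + 37*sqrt(2)
(4) = 6*d*x - 12*d + 2
(5) = -4*r - 3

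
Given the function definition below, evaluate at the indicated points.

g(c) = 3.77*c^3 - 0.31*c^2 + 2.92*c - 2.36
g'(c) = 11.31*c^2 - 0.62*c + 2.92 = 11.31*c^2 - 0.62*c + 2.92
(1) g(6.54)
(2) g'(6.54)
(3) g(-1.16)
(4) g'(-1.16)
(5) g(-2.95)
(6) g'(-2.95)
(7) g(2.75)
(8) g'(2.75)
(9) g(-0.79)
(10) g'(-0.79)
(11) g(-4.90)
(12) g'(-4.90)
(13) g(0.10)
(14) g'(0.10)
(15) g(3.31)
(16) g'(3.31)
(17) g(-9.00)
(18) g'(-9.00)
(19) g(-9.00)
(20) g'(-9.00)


(1) = 1058.05
(2) = 482.61
(3) = -12.05
(4) = 18.86
(5) = -110.46
(6) = 103.17
(7) = 81.73
(8) = 86.75
(9) = -6.72
(10) = 10.47
(11) = -467.65
(12) = 277.51
(13) = -2.07
(14) = 2.97
(15) = 140.63
(16) = 124.78
(17) = -2802.08
(18) = 924.61
(19) = -2802.08
(20) = 924.61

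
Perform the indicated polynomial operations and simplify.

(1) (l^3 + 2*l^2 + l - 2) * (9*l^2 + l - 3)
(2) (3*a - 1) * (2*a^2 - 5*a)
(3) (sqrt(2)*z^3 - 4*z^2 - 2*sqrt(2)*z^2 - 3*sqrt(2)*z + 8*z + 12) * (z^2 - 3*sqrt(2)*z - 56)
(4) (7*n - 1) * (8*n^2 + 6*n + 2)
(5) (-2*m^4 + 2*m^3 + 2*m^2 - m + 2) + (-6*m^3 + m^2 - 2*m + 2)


(1) = 9*l^5 + 19*l^4 + 8*l^3 - 23*l^2 - 5*l + 6
(2) = 6*a^3 - 17*a^2 + 5*a
(3) = sqrt(2)*z^5 - 10*z^4 - 2*sqrt(2)*z^4 - 47*sqrt(2)*z^3 + 20*z^3 + 88*sqrt(2)*z^2 + 254*z^2 - 448*z + 132*sqrt(2)*z - 672
(4) = 56*n^3 + 34*n^2 + 8*n - 2
(5) = -2*m^4 - 4*m^3 + 3*m^2 - 3*m + 4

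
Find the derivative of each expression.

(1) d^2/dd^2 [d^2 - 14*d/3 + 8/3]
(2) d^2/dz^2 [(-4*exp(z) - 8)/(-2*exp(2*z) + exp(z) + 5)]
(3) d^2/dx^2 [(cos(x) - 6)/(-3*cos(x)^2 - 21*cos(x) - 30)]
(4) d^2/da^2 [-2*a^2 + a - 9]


(1) = 2
(2) = (16*exp(4*z) + 136*exp(3*z) + 192*exp(2*z) + 308*exp(z) + 60)*exp(z)/(8*exp(6*z) - 12*exp(5*z) - 54*exp(4*z) + 59*exp(3*z) + 135*exp(2*z) - 75*exp(z) - 125)
(3) = (3*(1 - cos(2*x))^2*cos(x)/4 - 31*(1 - cos(2*x))^2/12 + 1381*cos(x)/6 - 25*cos(2*x) - 15*cos(3*x) - cos(5*x)/6 + 188)/((cos(x) + 2)^3*(cos(x) + 5)^3)
(4) = -4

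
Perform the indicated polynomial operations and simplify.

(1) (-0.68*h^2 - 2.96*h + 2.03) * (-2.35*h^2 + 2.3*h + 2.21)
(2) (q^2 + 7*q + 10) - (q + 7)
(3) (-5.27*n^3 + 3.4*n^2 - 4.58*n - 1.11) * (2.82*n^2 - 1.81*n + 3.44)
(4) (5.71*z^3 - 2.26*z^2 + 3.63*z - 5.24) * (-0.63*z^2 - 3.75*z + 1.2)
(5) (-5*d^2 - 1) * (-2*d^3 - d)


(1) = 1.598*h^4 + 5.392*h^3 - 13.0813*h^2 - 1.8726*h + 4.4863
(2) = q^2 + 6*q + 3
(3) = -14.8614*n^5 + 19.1267*n^4 - 37.1984*n^3 + 16.8556*n^2 - 13.7461*n - 3.8184
(4) = -3.5973*z^5 - 19.9887*z^4 + 13.0401*z^3 - 13.0233*z^2 + 24.006*z - 6.288
(5) = 10*d^5 + 7*d^3 + d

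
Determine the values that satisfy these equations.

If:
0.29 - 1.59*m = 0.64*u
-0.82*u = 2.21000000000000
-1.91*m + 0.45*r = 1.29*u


Then:
m = 1.27
r = -2.35
u = -2.70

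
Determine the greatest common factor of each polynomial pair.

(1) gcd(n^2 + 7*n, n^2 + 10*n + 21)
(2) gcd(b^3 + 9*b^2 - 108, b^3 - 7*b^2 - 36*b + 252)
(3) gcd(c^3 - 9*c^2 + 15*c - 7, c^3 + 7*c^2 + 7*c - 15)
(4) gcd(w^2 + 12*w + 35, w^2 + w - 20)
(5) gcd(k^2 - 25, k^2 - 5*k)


(1) = gcd(n*(n + 7), (n + 3)*(n + 7)) = n + 7
(2) = gcd((b - 3)*(b + 6)^2, (b - 7)*(b - 6)*(b + 6)) = b + 6
(3) = c - 1
(4) = w + 5
(5) = k - 5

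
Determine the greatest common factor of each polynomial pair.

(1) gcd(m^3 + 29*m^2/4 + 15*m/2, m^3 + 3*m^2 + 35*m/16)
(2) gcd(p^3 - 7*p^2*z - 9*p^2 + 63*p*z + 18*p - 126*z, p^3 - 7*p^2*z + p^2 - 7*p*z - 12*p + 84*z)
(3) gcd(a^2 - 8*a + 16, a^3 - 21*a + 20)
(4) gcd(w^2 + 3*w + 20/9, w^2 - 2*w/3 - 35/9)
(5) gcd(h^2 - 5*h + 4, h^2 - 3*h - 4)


(1) = m^2 + 5*m/4
(2) = -p^2 + 7*p*z + 3*p - 21*z
(3) = gcd((a - 4)^2, (a - 4)*(a - 1)*(a + 5)) = a - 4
(4) = gcd((w + 4/3)*(w + 5/3), (w - 7/3)*(w + 5/3)) = w + 5/3
(5) = gcd((h - 4)*(h - 1), (h - 4)*(h + 1)) = h - 4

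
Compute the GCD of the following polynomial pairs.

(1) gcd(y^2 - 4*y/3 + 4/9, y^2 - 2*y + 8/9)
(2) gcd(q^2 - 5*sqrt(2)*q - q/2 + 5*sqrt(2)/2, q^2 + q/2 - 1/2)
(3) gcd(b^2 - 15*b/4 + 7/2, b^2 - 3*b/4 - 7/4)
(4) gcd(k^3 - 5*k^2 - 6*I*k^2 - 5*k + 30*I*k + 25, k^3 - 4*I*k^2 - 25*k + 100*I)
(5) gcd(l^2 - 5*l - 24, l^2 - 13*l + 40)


(1) = gcd((y - 2/3)^2, (y - 4/3)*(y - 2/3)) = y - 2/3
(2) = q - 1/2
(3) = gcd((b - 2)*(b - 7/4), (b - 7/4)*(b + 1)) = b - 7/4
(4) = k - 5
(5) = gcd((l - 8)*(l + 3), (l - 8)*(l - 5)) = l - 8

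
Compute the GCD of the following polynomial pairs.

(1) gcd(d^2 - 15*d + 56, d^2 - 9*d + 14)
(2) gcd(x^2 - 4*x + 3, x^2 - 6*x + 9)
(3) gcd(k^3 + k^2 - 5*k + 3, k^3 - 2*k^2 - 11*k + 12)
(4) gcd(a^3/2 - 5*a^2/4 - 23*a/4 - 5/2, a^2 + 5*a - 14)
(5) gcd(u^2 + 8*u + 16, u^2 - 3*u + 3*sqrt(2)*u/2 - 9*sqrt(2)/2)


(1) = gcd((d - 8)*(d - 7), (d - 7)*(d - 2)) = d - 7
(2) = gcd((x - 3)*(x - 1), (x - 3)^2) = x - 3
(3) = gcd((k - 1)^2*(k + 3), (k - 4)*(k - 1)*(k + 3)) = k^2 + 2*k - 3
(4) = gcd((a/2 + 1)*(a - 5)*(a + 1/2), (a - 2)*(a + 7)) = 1
(5) = gcd((u + 4)^2, (u - 3)*(u + 3*sqrt(2)/2)) = 1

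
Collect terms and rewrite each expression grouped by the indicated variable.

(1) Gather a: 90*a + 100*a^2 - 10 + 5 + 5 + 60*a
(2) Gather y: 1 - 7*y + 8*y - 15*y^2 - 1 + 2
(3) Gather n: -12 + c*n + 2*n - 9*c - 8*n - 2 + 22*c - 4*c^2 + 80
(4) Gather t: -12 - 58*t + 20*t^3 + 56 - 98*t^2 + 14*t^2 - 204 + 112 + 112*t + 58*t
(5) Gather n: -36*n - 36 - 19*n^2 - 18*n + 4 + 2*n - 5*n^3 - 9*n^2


(1) = 100*a^2 + 150*a
(2) = -15*y^2 + y + 2
(3) = -4*c^2 + 13*c + n*(c - 6) + 66
(4) = 20*t^3 - 84*t^2 + 112*t - 48
(5) = -5*n^3 - 28*n^2 - 52*n - 32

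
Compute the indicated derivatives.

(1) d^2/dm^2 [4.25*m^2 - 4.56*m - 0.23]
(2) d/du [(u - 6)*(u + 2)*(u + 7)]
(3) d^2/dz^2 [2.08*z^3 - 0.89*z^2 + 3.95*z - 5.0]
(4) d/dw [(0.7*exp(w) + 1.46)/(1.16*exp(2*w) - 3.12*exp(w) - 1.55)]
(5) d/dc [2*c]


(1) = 8.50000000000000
(2) = 3*u^2 + 6*u - 40
(3) = 12.48*z - 1.78
(4) = (-0.812*exp(2*w) - 3.3872*exp(w) + 3.4702)*exp(w)/(1.3456*exp(4*w) - 7.2384*exp(3*w) + 6.1384*exp(2*w) + 9.672*exp(w) + 2.4025)
(5) = 2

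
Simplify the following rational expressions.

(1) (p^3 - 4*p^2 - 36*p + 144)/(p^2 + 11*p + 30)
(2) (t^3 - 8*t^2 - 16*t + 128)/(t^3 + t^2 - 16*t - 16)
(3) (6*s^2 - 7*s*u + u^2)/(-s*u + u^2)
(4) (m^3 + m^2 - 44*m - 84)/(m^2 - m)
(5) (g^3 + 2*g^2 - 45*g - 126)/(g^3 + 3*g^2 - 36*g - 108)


(1) = (p^2 - 10*p + 24)/(p + 5)
(2) = (t - 8)/(t + 1)
(3) = (-6*s + u)/u
(4) = (m^3 + m^2 - 44*m - 84)/(m^2 - m)
(5) = (g - 7)/(g - 6)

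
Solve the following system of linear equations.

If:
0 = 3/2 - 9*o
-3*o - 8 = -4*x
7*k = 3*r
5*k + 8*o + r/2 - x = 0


Then:
k = 19/148
o = 1/6
r = 133/444
x = 17/8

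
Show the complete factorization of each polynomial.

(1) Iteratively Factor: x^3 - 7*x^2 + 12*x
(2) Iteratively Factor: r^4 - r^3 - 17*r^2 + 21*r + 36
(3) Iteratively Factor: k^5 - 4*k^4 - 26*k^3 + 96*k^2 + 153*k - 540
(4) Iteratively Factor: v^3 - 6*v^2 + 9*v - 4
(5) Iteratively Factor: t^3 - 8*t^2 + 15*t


(1) = (x - 4)*(x^2 - 3*x) = x*(x - 4)*(x - 3)
(2) = (r + 4)*(r^3 - 5*r^2 + 3*r + 9) = (r - 3)*(r + 4)*(r^2 - 2*r - 3) = (r - 3)*(r + 1)*(r + 4)*(r - 3)
(3) = (k - 5)*(k^4 + k^3 - 21*k^2 - 9*k + 108) = (k - 5)*(k - 3)*(k^3 + 4*k^2 - 9*k - 36) = (k - 5)*(k - 3)*(k + 3)*(k^2 + k - 12) = (k - 5)*(k - 3)*(k + 3)*(k + 4)*(k - 3)
(4) = (v - 1)*(v^2 - 5*v + 4) = (v - 1)^2*(v - 4)
(5) = (t - 5)*(t^2 - 3*t) = (t - 5)*(t - 3)*(t)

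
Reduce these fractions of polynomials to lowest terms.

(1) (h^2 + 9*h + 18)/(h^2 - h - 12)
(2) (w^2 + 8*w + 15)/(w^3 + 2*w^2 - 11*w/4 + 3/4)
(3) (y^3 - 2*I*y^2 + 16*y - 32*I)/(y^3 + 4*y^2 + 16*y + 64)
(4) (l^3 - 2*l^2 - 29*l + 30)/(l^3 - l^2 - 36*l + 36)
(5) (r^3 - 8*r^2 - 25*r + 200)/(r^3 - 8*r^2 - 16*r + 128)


(1) = (h + 6)/(h - 4)
(2) = (4*w + 20)/(4*w^2 - 4*w + 1)
(3) = (y - 2*I)/(y + 4)
(4) = (l + 5)/(l + 6)
(5) = (r^2 - 25)/(r^2 - 16)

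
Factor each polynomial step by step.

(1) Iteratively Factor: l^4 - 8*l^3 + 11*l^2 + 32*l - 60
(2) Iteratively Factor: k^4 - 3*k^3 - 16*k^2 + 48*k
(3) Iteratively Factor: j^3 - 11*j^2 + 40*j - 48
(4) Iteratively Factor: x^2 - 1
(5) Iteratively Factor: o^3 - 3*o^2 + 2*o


(1) = (l - 3)*(l^3 - 5*l^2 - 4*l + 20) = (l - 3)*(l - 2)*(l^2 - 3*l - 10) = (l - 3)*(l - 2)*(l + 2)*(l - 5)
(2) = (k - 4)*(k^3 + k^2 - 12*k) = k*(k - 4)*(k^2 + k - 12) = k*(k - 4)*(k + 4)*(k - 3)
(3) = (j - 3)*(j^2 - 8*j + 16) = (j - 4)*(j - 3)*(j - 4)
(4) = (x - 1)*(x + 1)
(5) = (o)*(o^2 - 3*o + 2) = o*(o - 1)*(o - 2)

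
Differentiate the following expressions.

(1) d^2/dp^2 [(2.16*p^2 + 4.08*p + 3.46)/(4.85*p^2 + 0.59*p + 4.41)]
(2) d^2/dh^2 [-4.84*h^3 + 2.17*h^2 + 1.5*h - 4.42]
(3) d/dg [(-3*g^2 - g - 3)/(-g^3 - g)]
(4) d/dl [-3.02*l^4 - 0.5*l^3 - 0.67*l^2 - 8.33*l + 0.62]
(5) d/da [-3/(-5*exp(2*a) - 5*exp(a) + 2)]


(1) = (179.58192*p^3 + 211.13214*p^2 - 464.18574*p - 82.81528)/(114.084125*p^6 + 41.634825*p^5 + 316.26753*p^4 + 75.920669*p^3 + 287.575218*p^2 + 34.423137*p + 85.766121)
(2) = 4.34 - 29.04*h
(3) = (-3*g^4 - 2*g^3 - 6*g^2 - 3)/(g^6 + 2*g^4 + g^2)
(4) = -12.08*l^3 - 1.5*l^2 - 1.34*l - 8.33
(5) = (-30*exp(a) - 15)*exp(a)/(5*exp(2*a) + 5*exp(a) - 2)^2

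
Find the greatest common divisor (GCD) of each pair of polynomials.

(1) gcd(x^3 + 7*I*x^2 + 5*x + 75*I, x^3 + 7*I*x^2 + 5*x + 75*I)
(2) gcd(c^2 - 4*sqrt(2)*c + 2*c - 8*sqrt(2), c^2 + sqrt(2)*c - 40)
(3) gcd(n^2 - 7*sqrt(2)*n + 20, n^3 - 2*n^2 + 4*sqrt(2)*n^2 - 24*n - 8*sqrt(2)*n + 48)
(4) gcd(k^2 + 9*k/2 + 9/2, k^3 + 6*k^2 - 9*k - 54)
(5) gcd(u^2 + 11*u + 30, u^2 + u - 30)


(1) = gcd((x - 3*I)*(x + 5*I)^2, (x - 3*I)*(x + 5*I)^2) = x^3 + 7*I*x^2 + 5*x + 75*I
(2) = c - 4*sqrt(2)
(3) = n - 2*sqrt(2)
(4) = gcd((k + 3/2)*(k + 3), (k - 3)*(k + 3)*(k + 6)) = k + 3
(5) = gcd((u + 5)*(u + 6), (u - 5)*(u + 6)) = u + 6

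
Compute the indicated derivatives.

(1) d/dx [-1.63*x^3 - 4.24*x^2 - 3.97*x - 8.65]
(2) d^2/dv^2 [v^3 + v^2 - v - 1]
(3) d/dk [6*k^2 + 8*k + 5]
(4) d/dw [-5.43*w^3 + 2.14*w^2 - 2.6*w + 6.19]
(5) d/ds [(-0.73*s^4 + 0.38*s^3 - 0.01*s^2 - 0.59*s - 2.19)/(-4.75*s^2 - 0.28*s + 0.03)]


(1) = -4.89*x^2 - 8.48*x - 3.97
(2) = 6*v + 2
(3) = 12*k + 8
(4) = -16.29*w^2 + 4.28*w - 2.6
(5) = (6.935*s^5 - 1.1918*s^4 - 0.3004*s^3 - 2.7655*s^2 - 20.8056*s - 0.6309)/(22.5625*s^4 + 2.66*s^3 - 0.2066*s^2 - 0.0168*s + 0.0009)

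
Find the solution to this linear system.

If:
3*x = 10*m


Then:
m = 3*x/10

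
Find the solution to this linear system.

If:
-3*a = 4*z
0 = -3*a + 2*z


Then:
a = 0
z = 0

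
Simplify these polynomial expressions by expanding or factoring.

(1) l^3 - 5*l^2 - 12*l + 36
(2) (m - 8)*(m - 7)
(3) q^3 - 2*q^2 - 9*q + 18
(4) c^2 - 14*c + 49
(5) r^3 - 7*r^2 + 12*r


(1) = (l - 6)*(l - 2)*(l + 3)
(2) = m^2 - 15*m + 56
(3) = (q - 3)*(q - 2)*(q + 3)
(4) = (c - 7)^2
(5) = r*(r - 4)*(r - 3)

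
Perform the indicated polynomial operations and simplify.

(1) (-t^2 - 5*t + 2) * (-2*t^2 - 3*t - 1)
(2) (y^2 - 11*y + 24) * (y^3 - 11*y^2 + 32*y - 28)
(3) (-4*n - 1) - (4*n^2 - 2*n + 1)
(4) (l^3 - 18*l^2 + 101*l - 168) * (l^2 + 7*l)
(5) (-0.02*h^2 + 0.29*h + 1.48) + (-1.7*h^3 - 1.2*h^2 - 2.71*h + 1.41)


(1) = 2*t^4 + 13*t^3 + 12*t^2 - t - 2
(2) = y^5 - 22*y^4 + 177*y^3 - 644*y^2 + 1076*y - 672
(3) = -4*n^2 - 2*n - 2
(4) = l^5 - 11*l^4 - 25*l^3 + 539*l^2 - 1176*l
(5) = -1.7*h^3 - 1.22*h^2 - 2.42*h + 2.89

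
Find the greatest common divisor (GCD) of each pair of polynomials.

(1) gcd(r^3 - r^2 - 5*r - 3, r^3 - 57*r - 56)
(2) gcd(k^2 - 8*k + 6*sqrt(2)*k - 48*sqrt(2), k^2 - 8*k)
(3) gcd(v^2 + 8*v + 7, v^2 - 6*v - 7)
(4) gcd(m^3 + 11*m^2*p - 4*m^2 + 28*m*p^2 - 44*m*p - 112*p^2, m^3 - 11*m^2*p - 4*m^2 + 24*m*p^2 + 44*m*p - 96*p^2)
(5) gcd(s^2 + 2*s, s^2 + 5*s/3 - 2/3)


(1) = gcd((r - 3)*(r + 1)^2, (r - 8)*(r + 1)*(r + 7)) = r + 1
(2) = gcd((k - 8)*(k + 6*sqrt(2)), k*(k - 8)) = k - 8
(3) = gcd((v + 1)*(v + 7), (v - 7)*(v + 1)) = v + 1
(4) = gcd((m - 4)*(m + 4*p)*(m + 7*p), (m - 4)*(m - 8*p)*(m - 3*p)) = m - 4
(5) = gcd(s*(s + 2), (s - 1/3)*(s + 2)) = s + 2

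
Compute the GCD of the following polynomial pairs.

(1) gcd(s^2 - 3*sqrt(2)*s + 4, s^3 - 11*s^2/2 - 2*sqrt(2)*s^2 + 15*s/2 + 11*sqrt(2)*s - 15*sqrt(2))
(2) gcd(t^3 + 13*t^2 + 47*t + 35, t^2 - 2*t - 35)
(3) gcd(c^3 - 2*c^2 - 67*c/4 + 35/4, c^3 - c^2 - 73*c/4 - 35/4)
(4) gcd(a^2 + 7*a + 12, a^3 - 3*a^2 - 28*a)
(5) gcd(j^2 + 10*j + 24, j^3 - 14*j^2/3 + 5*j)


(1) = s - 2*sqrt(2)
(2) = t + 5
(3) = gcd((c - 5)*(c - 1/2)*(c + 7/2), (c - 5)*(c + 1/2)*(c + 7/2)) = c^2 - 3*c/2 - 35/2
(4) = a + 4
(5) = 1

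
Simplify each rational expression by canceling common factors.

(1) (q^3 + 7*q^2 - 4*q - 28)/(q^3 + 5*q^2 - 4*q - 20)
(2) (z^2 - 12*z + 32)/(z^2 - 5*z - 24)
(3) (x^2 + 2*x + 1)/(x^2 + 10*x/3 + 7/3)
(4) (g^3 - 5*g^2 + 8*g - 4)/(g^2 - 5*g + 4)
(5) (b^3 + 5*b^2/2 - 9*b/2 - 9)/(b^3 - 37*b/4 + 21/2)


(1) = (q + 7)/(q + 5)
(2) = (z - 4)/(z + 3)
(3) = (3*x + 3)/(3*x + 7)
(4) = (g^2 - 4*g + 4)/(g - 4)
(5) = (4*b^2 + 18*b + 18)/(4*b^2 + 8*b - 21)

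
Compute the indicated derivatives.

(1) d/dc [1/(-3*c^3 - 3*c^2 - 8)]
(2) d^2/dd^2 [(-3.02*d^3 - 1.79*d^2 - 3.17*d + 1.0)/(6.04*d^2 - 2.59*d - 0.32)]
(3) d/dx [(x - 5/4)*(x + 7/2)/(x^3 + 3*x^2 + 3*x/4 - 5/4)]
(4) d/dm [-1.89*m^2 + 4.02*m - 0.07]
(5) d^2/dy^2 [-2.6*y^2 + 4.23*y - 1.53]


(1) = 3*c*(3*c + 2)/(3*c^3 + 3*c^2 + 8)^2
(2) = (-339.488468*d^3 + 183.113472*d^2 - 132.478944*d + 22.1698)/(220.348864*d^6 - 283.462032*d^5 + 86.528436*d^4 + 12.661733*d^3 - 4.584288*d^2 - 0.795648*d - 0.032768)
(3) = (-32*x^4 - 144*x^3 + 228*x^2 + 760*x + 15)/(2*(16*x^6 + 96*x^5 + 168*x^4 + 32*x^3 - 111*x^2 - 30*x + 25))
(4) = 4.02 - 3.78*m
(5) = -5.20000000000000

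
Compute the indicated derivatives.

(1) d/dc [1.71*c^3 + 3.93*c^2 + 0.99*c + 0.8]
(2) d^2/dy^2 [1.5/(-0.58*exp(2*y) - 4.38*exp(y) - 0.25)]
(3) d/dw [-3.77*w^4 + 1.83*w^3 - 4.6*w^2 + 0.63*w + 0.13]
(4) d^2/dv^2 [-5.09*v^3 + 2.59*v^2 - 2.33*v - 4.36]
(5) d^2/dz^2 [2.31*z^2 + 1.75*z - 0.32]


(1) = 5.13*c^2 + 7.86*c + 0.99
(2) = (-1.5*(1.16*exp(y) + 4.38)*(2.32*exp(y) + 8.76)*exp(y) + (3.48*exp(y) + 6.57)*(0.58*exp(2*y) + 4.38*exp(y) + 0.25))*exp(y)/(0.58*exp(2*y) + 4.38*exp(y) + 0.25)^3
(3) = -15.08*w^3 + 5.49*w^2 - 9.2*w + 0.63
(4) = 5.18 - 30.54*v
(5) = 4.62000000000000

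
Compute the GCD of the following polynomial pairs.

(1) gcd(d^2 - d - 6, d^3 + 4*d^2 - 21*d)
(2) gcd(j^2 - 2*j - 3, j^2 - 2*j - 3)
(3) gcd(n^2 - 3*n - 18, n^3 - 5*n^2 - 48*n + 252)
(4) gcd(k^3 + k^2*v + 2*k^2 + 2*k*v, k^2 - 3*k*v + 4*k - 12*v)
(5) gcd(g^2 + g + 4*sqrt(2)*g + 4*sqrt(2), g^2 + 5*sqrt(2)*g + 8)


(1) = d - 3
(2) = gcd((j - 3)*(j + 1), (j - 3)*(j + 1)) = j^2 - 2*j - 3
(3) = n - 6
(4) = gcd(k*(k + 2)*(k + v), (k + 4)*(k - 3*v)) = 1
(5) = g + 4*sqrt(2)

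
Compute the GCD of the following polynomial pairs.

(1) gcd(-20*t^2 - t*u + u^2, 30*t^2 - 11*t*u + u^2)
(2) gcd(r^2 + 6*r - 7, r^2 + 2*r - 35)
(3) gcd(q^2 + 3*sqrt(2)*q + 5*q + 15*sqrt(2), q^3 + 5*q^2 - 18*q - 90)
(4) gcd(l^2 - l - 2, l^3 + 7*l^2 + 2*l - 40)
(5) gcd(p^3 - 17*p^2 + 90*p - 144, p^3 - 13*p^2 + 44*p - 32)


(1) = gcd((-5*t + u)*(4*t + u), (-6*t + u)*(-5*t + u)) = 5*t - u
(2) = r + 7
(3) = gcd((q + 5)*(q + 3*sqrt(2)), (q + 5)*(q - 3*sqrt(2))*(q + 3*sqrt(2))) = q^2 + q*(3*sqrt(2) + 5) + 15*sqrt(2)
(4) = gcd((l - 2)*(l + 1), (l - 2)*(l + 4)*(l + 5)) = l - 2
(5) = p - 8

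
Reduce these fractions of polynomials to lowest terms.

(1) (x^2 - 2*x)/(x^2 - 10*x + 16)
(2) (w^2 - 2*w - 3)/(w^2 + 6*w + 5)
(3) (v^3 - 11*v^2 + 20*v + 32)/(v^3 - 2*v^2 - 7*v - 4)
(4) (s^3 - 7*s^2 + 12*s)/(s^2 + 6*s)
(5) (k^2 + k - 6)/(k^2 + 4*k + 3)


(1) = x/(x - 8)
(2) = (w - 3)/(w + 5)
(3) = (v - 8)/(v + 1)
(4) = (s^2 - 7*s + 12)/(s + 6)
(5) = (k - 2)/(k + 1)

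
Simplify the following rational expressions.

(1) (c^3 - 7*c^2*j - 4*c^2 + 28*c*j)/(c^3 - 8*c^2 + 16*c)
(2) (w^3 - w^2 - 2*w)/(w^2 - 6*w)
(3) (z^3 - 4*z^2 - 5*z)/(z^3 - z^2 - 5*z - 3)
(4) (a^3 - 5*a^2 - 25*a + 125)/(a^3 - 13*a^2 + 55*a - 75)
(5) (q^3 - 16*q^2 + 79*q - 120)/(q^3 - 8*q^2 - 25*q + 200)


(1) = (c - 7*j)/(c - 4)
(2) = (w^2 - w - 2)/(w - 6)
(3) = (z^2 - 5*z)/(z^2 - 2*z - 3)
(4) = (a + 5)/(a - 3)
(5) = (q - 3)/(q + 5)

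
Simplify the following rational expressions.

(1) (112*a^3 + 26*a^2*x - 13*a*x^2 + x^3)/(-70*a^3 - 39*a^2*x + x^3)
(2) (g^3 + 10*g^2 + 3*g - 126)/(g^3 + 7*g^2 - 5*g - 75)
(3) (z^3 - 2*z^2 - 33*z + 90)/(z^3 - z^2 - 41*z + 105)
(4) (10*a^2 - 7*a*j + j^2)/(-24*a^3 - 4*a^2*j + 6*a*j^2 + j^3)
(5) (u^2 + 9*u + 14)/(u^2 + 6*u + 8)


(1) = (-8*a + x)/(5*a + x)
(2) = (g^2 + 13*g + 42)/(g^2 + 10*g + 25)
(3) = (z + 6)/(z + 7)
(4) = (-5*a + j)/(12*a^2 + 8*a*j + j^2)
(5) = (u + 7)/(u + 4)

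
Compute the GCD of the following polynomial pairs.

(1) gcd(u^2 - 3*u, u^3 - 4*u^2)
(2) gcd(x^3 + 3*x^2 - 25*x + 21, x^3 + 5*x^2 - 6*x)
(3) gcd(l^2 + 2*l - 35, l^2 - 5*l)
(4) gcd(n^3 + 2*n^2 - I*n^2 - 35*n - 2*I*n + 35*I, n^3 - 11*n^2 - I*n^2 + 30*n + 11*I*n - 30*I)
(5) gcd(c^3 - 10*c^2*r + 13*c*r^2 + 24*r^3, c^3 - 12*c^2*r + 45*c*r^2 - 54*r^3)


(1) = u
(2) = x - 1
(3) = l - 5
(4) = gcd((n - 5)*(n + 7)*(n - I), (n - 6)*(n - 5)*(n - I)) = n^2 + n*(-5 - I) + 5*I
(5) = gcd((c - 8*r)*(c - 3*r)*(c + r), (c - 6*r)*(c - 3*r)^2) = -c + 3*r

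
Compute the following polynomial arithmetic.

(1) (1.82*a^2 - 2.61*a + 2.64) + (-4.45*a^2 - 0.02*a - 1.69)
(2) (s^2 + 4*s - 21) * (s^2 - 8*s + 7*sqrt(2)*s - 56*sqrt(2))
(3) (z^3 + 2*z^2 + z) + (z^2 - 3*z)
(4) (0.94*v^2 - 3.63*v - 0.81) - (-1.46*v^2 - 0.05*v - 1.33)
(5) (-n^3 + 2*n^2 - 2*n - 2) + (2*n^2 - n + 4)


(1) = -2.63*a^2 - 2.63*a + 0.95
(2) = s^4 - 4*s^3 + 7*sqrt(2)*s^3 - 53*s^2 - 28*sqrt(2)*s^2 - 371*sqrt(2)*s + 168*s + 1176*sqrt(2)
(3) = z^3 + 3*z^2 - 2*z
(4) = 2.4*v^2 - 3.58*v + 0.52
(5) = -n^3 + 4*n^2 - 3*n + 2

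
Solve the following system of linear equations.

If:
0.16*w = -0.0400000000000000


Then:
w = -0.25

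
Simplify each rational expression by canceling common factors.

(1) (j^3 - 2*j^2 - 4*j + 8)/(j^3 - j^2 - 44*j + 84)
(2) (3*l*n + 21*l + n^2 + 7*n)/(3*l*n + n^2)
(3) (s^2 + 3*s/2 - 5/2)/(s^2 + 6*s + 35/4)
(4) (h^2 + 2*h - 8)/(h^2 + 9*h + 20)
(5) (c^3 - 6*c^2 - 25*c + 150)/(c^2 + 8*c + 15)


(1) = (j^2 - 4)/(j^2 + j - 42)
(2) = (n + 7)/n
(3) = (2*s - 2)/(2*s + 7)
(4) = (h - 2)/(h + 5)
(5) = (c^2 - 11*c + 30)/(c + 3)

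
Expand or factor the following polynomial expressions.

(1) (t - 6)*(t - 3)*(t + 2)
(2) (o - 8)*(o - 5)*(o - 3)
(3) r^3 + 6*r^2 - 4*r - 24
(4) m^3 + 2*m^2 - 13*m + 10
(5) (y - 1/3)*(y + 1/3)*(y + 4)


(1) = t^3 - 7*t^2 + 36
(2) = o^3 - 16*o^2 + 79*o - 120
(3) = (r - 2)*(r + 2)*(r + 6)
(4) = (m - 2)*(m - 1)*(m + 5)
(5) = y^3 + 4*y^2 - y/9 - 4/9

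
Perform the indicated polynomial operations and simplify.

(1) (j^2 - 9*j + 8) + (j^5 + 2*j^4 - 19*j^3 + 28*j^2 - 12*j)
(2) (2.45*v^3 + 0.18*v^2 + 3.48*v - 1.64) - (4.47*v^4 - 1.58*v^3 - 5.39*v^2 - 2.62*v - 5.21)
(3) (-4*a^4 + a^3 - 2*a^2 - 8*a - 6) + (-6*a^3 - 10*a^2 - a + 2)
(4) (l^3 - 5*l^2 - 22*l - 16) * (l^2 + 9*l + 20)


(1) = j^5 + 2*j^4 - 19*j^3 + 29*j^2 - 21*j + 8
(2) = -4.47*v^4 + 4.03*v^3 + 5.57*v^2 + 6.1*v + 3.57
(3) = -4*a^4 - 5*a^3 - 12*a^2 - 9*a - 4
(4) = l^5 + 4*l^4 - 47*l^3 - 314*l^2 - 584*l - 320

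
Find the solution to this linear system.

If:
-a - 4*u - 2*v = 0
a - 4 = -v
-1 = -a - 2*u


Then:
a = 10/3
u = -7/6
v = 2/3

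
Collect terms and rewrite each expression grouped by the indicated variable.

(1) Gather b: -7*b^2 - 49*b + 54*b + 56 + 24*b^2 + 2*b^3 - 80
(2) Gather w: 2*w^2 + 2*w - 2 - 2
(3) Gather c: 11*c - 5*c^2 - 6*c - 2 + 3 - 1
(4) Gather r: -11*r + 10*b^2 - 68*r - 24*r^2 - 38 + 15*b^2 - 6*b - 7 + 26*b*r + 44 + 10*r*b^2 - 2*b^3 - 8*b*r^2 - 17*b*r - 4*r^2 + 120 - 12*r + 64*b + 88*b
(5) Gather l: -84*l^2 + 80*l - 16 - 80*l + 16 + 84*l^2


(1) = 2*b^3 + 17*b^2 + 5*b - 24
(2) = 2*w^2 + 2*w - 4
(3) = -5*c^2 + 5*c
(4) = -2*b^3 + 25*b^2 + 146*b + r^2*(-8*b - 28) + r*(10*b^2 + 9*b - 91) + 119
(5) = 0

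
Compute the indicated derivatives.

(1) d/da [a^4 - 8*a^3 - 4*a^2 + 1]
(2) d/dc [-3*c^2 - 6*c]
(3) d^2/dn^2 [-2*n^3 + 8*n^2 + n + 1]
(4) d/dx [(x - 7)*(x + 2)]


(1) = 4*a*(a^2 - 6*a - 2)
(2) = -6*c - 6
(3) = 16 - 12*n
(4) = 2*x - 5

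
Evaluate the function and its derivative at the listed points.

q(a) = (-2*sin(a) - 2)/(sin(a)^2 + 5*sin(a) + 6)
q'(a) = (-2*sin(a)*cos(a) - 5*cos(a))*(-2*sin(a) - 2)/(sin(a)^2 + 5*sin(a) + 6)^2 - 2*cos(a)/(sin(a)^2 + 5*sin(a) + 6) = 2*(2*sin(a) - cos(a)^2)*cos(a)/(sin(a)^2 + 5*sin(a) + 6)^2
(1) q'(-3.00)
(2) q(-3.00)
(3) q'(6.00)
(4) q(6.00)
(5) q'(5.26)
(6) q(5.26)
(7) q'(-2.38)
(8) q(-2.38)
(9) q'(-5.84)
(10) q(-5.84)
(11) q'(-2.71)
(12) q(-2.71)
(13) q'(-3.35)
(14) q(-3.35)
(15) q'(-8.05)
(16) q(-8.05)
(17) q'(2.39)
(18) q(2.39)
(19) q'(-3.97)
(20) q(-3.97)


(1) = 0.09
(2) = -0.32
(3) = -0.13
(4) = -0.31
(5) = -0.34
(6) = -0.12
(7) = 0.30
(8) = -0.20
(9) = 0.00
(10) = -0.34
(11) = 0.18
(12) = -0.28
(13) = 0.02
(14) = -0.34
(15) = 0.18
(16) = -0.02
(17) = -0.01
(18) = -0.34
(19) = -0.01
(20) = -0.34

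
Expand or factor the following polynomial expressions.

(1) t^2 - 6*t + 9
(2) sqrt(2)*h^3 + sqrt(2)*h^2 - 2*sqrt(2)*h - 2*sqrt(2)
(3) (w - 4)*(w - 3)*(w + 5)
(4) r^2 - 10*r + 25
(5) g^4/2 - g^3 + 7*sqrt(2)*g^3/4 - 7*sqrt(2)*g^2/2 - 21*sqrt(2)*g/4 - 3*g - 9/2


(1) = (t - 3)^2
(2) = (h - sqrt(2))*(h + sqrt(2))*(sqrt(2)*h + sqrt(2))
(3) = w^3 - 2*w^2 - 23*w + 60
(4) = (r - 5)^2
(5) = (g/2 + 1/2)*(g - 3)*(g + sqrt(2)/2)*(g + 3*sqrt(2))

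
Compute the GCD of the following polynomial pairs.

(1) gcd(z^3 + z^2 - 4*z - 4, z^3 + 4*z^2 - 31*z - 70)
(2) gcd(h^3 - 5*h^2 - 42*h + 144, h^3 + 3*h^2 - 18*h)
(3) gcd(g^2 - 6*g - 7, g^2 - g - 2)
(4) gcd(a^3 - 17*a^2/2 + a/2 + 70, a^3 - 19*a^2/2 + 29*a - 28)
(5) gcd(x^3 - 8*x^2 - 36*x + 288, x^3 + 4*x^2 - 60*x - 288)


(1) = z + 2
(2) = gcd((h - 8)*(h - 3)*(h + 6), h*(h - 3)*(h + 6)) = h^2 + 3*h - 18
(3) = g + 1
(4) = gcd((a - 7)*(a - 4)*(a + 5/2), (a - 4)*(a - 7/2)*(a - 2)) = a - 4
(5) = gcd((x - 8)*(x - 6)*(x + 6), (x - 8)*(x + 6)^2) = x^2 - 2*x - 48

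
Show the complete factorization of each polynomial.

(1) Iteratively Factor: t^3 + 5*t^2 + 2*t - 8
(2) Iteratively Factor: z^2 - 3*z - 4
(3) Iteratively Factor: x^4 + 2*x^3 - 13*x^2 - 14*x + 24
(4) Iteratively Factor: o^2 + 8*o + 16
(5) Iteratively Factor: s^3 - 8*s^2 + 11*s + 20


(1) = (t - 1)*(t^2 + 6*t + 8) = (t - 1)*(t + 2)*(t + 4)
(2) = (z - 4)*(z + 1)
(3) = (x - 1)*(x^3 + 3*x^2 - 10*x - 24) = (x - 1)*(x + 2)*(x^2 + x - 12) = (x - 1)*(x + 2)*(x + 4)*(x - 3)
(4) = (o + 4)*(o + 4)
(5) = (s - 5)*(s^2 - 3*s - 4) = (s - 5)*(s + 1)*(s - 4)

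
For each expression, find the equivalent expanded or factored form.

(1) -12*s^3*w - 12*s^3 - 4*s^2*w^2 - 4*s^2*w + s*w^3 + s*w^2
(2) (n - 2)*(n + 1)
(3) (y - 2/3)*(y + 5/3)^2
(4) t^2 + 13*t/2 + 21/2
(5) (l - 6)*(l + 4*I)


(1) = (-6*s + w)*(2*s + w)*(s*w + s)
(2) = n^2 - n - 2
(3) = y^3 + 8*y^2/3 + 5*y/9 - 50/27
(4) = (t + 3)*(t + 7/2)
(5) = l^2 - 6*l + 4*I*l - 24*I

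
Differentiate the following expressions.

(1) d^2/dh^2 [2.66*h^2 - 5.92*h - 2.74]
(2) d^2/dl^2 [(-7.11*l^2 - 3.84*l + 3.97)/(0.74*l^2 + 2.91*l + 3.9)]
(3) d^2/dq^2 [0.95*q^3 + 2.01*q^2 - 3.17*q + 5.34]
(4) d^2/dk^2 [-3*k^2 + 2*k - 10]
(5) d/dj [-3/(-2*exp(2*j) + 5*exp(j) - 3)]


(1) = 5.32000000000000
(2) = (26.41578*l^3 + 136.160592*l^2 + 117.787428*l - 84.804006)/(0.405224*l^6 + 4.780548*l^5 + 25.206102*l^4 + 75.031731*l^3 + 132.84297*l^2 + 132.7833*l + 59.319)
(3) = 5.7*q + 4.02
(4) = -6
(5) = (15 - 12*exp(j))*exp(j)/(2*exp(2*j) - 5*exp(j) + 3)^2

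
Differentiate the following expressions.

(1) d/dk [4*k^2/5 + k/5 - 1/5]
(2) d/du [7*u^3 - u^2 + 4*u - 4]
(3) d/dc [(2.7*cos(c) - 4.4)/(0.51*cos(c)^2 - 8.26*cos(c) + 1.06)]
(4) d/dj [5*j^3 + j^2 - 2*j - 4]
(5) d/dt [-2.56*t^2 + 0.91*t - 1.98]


(1) = 8*k/5 + 1/5
(2) = 21*u^2 - 2*u + 4
(3) = (1.377*cos(c)^2 - 4.488*cos(c) + 33.482)*sin(c)/(0.2601*cos(c)^4 - 8.4252*cos(c)^3 + 69.3088*cos(c)^2 - 17.5112*cos(c) + 1.1236)
(4) = 15*j^2 + 2*j - 2
(5) = 0.91 - 5.12*t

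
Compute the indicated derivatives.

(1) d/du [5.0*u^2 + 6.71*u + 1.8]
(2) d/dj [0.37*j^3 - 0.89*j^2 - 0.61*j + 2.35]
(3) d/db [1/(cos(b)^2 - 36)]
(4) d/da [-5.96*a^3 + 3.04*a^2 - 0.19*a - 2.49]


(1) = 10.0*u + 6.71
(2) = 1.11*j^2 - 1.78*j - 0.61
(3) = 2*sin(b)*cos(b)/(cos(b)^2 - 36)^2
(4) = -17.88*a^2 + 6.08*a - 0.19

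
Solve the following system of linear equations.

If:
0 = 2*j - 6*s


Then:
j = 3*s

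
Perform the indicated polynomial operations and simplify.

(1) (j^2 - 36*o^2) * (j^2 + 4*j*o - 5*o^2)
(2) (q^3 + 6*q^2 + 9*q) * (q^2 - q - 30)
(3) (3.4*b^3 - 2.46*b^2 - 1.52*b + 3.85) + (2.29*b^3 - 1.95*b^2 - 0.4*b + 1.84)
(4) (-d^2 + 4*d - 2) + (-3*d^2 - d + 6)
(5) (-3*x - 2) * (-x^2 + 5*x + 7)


(1) = j^4 + 4*j^3*o - 41*j^2*o^2 - 144*j*o^3 + 180*o^4
(2) = q^5 + 5*q^4 - 27*q^3 - 189*q^2 - 270*q
(3) = 5.69*b^3 - 4.41*b^2 - 1.92*b + 5.69
(4) = -4*d^2 + 3*d + 4
(5) = 3*x^3 - 13*x^2 - 31*x - 14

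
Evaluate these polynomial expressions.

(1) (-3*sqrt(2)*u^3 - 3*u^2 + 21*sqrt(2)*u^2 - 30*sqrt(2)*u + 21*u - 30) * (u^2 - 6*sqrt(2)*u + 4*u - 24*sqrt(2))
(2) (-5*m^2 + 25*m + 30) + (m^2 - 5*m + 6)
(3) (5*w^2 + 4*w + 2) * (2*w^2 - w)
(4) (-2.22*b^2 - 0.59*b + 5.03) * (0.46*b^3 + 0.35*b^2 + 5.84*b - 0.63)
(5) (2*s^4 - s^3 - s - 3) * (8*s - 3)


(1) = -3*sqrt(2)*u^5 + 9*sqrt(2)*u^4 + 33*u^4 - 99*u^3 + 72*sqrt(2)*u^3 - 594*u^2 - 174*sqrt(2)*u^2 - 324*sqrt(2)*u + 1320*u + 720*sqrt(2)
(2) = -4*m^2 + 20*m + 36
(3) = 10*w^4 + 3*w^3 - 2*w
(4) = -1.0212*b^5 - 1.0484*b^4 - 10.8575*b^3 - 0.2865*b^2 + 29.7469*b - 3.1689
(5) = 16*s^5 - 14*s^4 + 3*s^3 - 8*s^2 - 21*s + 9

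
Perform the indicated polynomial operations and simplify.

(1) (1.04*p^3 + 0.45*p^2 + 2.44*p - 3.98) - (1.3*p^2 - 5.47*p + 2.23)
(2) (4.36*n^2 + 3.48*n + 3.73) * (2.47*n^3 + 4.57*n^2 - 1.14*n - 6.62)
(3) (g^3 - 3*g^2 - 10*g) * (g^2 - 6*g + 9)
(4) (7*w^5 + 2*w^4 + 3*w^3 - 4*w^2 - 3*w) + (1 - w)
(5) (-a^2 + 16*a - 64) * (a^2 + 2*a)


(1) = 1.04*p^3 - 0.85*p^2 + 7.91*p - 6.21
(2) = 10.7692*n^5 + 28.5208*n^4 + 20.1463*n^3 - 15.7843*n^2 - 27.2898*n - 24.6926
(3) = g^5 - 9*g^4 + 17*g^3 + 33*g^2 - 90*g
(4) = 7*w^5 + 2*w^4 + 3*w^3 - 4*w^2 - 4*w + 1
(5) = -a^4 + 14*a^3 - 32*a^2 - 128*a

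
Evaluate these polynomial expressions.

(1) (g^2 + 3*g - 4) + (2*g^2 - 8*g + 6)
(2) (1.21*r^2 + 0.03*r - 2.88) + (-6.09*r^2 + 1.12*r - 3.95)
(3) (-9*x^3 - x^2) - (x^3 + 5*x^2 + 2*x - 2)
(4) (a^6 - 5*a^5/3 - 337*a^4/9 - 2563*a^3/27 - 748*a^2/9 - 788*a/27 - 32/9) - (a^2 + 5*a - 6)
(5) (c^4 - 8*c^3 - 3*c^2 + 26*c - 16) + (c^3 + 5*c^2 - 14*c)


(1) = 3*g^2 - 5*g + 2
(2) = -4.88*r^2 + 1.15*r - 6.83
(3) = -10*x^3 - 6*x^2 - 2*x + 2
(4) = a^6 - 5*a^5/3 - 337*a^4/9 - 2563*a^3/27 - 757*a^2/9 - 923*a/27 + 22/9
(5) = c^4 - 7*c^3 + 2*c^2 + 12*c - 16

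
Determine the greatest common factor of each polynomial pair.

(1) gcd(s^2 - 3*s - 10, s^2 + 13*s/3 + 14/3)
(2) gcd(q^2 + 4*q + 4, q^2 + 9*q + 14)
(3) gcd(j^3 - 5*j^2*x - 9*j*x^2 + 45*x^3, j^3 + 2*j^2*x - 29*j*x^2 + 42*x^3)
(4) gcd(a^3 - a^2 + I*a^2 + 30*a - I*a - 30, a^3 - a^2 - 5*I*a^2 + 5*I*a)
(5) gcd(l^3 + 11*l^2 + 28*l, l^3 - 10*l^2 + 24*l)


(1) = gcd((s - 5)*(s + 2), (s + 2)*(s + 7/3)) = s + 2
(2) = q + 2
(3) = gcd((j - 5*x)*(j - 3*x)*(j + 3*x), (j - 3*x)*(j - 2*x)*(j + 7*x)) = -j + 3*x
(4) = gcd((a - 1)*(a - 5*I)*(a + 6*I), a*(a - 1)*(a - 5*I)) = a^2 + a*(-1 - 5*I) + 5*I
(5) = l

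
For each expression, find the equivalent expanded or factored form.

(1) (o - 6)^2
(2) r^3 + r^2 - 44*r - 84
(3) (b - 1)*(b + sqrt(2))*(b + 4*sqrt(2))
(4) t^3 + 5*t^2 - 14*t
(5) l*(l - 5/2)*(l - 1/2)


(1) = o^2 - 12*o + 36
(2) = (r - 7)*(r + 2)*(r + 6)
(3) = b^3 - b^2 + 5*sqrt(2)*b^2 - 5*sqrt(2)*b + 8*b - 8
(4) = t*(t - 2)*(t + 7)
(5) = l^3 - 3*l^2 + 5*l/4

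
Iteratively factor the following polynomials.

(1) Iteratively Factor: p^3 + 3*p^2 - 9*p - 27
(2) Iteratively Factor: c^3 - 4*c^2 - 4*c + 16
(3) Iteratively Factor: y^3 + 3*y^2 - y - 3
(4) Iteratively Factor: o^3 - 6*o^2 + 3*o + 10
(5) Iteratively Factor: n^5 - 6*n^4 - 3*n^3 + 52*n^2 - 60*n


(1) = (p + 3)*(p^2 - 9) = (p + 3)^2*(p - 3)
(2) = (c + 2)*(c^2 - 6*c + 8) = (c - 4)*(c + 2)*(c - 2)
(3) = (y + 1)*(y^2 + 2*y - 3) = (y + 1)*(y + 3)*(y - 1)
(4) = (o - 5)*(o^2 - o - 2) = (o - 5)*(o - 2)*(o + 1)
(5) = (n + 3)*(n^4 - 9*n^3 + 24*n^2 - 20*n) = n*(n + 3)*(n^3 - 9*n^2 + 24*n - 20) = n*(n - 2)*(n + 3)*(n^2 - 7*n + 10) = n*(n - 2)^2*(n + 3)*(n - 5)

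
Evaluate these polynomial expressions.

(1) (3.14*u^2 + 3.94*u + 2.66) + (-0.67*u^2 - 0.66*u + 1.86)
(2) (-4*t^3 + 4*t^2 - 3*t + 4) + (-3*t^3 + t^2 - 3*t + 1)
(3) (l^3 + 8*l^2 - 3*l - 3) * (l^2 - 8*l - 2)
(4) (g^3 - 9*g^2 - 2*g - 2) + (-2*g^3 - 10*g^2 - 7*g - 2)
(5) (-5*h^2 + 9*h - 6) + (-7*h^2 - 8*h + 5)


(1) = 2.47*u^2 + 3.28*u + 4.52
(2) = -7*t^3 + 5*t^2 - 6*t + 5
(3) = l^5 - 69*l^3 + 5*l^2 + 30*l + 6
(4) = -g^3 - 19*g^2 - 9*g - 4
(5) = -12*h^2 + h - 1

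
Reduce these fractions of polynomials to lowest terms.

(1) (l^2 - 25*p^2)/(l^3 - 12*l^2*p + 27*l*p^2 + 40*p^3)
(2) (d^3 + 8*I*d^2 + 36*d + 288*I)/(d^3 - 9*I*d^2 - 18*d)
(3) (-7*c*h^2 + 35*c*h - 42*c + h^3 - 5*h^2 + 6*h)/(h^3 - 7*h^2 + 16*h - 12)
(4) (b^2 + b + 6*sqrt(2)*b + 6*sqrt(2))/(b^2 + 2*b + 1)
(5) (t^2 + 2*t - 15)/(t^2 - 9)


(1) = (-l - 5*p)/(-l^2 + 7*l*p + 8*p^2)
(2) = (d^2 + 14*I*d - 48)/(d^2 - 3*I*d)
(3) = (-7*c + h)/(h - 2)
(4) = (b + 6*sqrt(2))/(b + 1)
(5) = (t + 5)/(t + 3)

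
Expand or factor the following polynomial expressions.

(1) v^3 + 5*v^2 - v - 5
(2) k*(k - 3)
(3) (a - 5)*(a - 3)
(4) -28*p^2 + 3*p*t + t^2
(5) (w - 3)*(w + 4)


(1) = (v - 1)*(v + 1)*(v + 5)
(2) = k^2 - 3*k
(3) = a^2 - 8*a + 15
(4) = (-4*p + t)*(7*p + t)
(5) = w^2 + w - 12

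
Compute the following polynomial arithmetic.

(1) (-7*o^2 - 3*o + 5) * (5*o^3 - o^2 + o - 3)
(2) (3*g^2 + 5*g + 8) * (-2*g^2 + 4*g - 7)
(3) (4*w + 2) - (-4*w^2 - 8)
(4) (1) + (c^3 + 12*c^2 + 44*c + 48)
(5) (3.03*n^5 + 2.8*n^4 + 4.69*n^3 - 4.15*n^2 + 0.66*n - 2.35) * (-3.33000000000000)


(1) = -35*o^5 - 8*o^4 + 21*o^3 + 13*o^2 + 14*o - 15
(2) = -6*g^4 + 2*g^3 - 17*g^2 - 3*g - 56
(3) = 4*w^2 + 4*w + 10
(4) = c^3 + 12*c^2 + 44*c + 49
(5) = -10.0899*n^5 - 9.324*n^4 - 15.6177*n^3 + 13.8195*n^2 - 2.1978*n + 7.8255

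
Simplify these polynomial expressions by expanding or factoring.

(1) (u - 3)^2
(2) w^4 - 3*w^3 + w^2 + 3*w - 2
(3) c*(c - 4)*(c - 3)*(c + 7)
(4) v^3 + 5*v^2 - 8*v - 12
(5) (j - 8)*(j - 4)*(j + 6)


(1) = u^2 - 6*u + 9
(2) = (w - 2)*(w - 1)^2*(w + 1)
(3) = c^4 - 37*c^2 + 84*c
(4) = (v - 2)*(v + 1)*(v + 6)
(5) = j^3 - 6*j^2 - 40*j + 192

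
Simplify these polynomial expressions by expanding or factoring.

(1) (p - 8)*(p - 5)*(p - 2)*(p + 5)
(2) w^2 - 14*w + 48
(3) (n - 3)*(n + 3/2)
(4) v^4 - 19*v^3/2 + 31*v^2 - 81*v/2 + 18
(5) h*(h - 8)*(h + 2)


(1) = p^4 - 10*p^3 - 9*p^2 + 250*p - 400
(2) = (w - 8)*(w - 6)
(3) = n^2 - 3*n/2 - 9/2
(4) = (v - 4)*(v - 3)*(v - 3/2)*(v - 1)
(5) = h^3 - 6*h^2 - 16*h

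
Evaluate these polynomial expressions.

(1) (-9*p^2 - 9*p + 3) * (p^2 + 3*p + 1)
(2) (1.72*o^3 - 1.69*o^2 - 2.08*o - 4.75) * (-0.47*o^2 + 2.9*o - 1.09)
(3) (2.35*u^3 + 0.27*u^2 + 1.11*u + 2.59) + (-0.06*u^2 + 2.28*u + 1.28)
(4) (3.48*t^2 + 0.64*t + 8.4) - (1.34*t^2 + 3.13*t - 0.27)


(1) = -9*p^4 - 36*p^3 - 33*p^2 + 3
(2) = -0.8084*o^5 + 5.7823*o^4 - 5.7982*o^3 - 1.9574*o^2 - 11.5078*o + 5.1775
(3) = 2.35*u^3 + 0.21*u^2 + 3.39*u + 3.87
(4) = 2.14*t^2 - 2.49*t + 8.67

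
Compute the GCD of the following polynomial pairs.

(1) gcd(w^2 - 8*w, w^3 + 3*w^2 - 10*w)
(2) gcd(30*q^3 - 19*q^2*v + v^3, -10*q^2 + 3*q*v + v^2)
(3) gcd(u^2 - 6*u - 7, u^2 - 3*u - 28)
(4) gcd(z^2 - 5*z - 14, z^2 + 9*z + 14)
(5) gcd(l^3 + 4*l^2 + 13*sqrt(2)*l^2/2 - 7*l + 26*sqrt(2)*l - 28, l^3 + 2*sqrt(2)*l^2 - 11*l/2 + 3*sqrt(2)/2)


(1) = w
(2) = 10*q^2 - 3*q*v - v^2
(3) = gcd((u - 7)*(u + 1), (u - 7)*(u + 4)) = u - 7
(4) = z + 2
(5) = gcd((l + 4)*(l - sqrt(2)/2)*(l + 7*sqrt(2)), (l - sqrt(2)/2)^2*(l + 3*sqrt(2))) = l - sqrt(2)/2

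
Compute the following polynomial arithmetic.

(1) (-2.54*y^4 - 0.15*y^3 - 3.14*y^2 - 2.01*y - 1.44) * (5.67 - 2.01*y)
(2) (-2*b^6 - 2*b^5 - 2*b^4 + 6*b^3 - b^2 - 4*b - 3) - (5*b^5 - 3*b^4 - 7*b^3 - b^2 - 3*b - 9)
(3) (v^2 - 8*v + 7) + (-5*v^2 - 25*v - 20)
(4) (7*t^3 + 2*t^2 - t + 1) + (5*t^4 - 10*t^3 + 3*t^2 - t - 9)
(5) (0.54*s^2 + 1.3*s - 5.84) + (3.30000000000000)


(1) = 5.1054*y^5 - 14.1003*y^4 + 5.4609*y^3 - 13.7637*y^2 - 8.5023*y - 8.1648
(2) = -2*b^6 - 7*b^5 + b^4 + 13*b^3 - b + 6
(3) = -4*v^2 - 33*v - 13
(4) = 5*t^4 - 3*t^3 + 5*t^2 - 2*t - 8
(5) = 0.54*s^2 + 1.3*s - 2.54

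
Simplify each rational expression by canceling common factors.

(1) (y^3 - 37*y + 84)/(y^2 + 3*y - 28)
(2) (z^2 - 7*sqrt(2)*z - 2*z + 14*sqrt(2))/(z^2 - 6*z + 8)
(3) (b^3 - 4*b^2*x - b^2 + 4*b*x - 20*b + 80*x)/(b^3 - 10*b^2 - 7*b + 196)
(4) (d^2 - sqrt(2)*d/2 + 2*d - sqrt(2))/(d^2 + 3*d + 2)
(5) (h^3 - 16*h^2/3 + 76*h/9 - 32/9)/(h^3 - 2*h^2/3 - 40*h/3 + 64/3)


(1) = y - 3
(2) = (z - 7*sqrt(2))/(z - 4)
(3) = (b^2 - 4*b*x - 5*b + 20*x)/(b^2 - 14*b + 49)
(4) = (2*d - sqrt(2))/(2*d + 2)
(5) = (3*h - 2)/(3*h + 12)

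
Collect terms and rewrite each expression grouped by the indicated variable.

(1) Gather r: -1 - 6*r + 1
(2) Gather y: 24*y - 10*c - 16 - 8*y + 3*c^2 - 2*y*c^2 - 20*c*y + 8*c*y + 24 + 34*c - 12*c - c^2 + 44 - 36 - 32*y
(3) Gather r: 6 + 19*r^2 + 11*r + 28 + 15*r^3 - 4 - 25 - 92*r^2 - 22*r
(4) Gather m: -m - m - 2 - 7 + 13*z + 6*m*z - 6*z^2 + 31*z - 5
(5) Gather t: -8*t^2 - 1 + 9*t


(1) = -6*r
(2) = 2*c^2 + 12*c + y*(-2*c^2 - 12*c - 16) + 16
(3) = 15*r^3 - 73*r^2 - 11*r + 5
(4) = m*(6*z - 2) - 6*z^2 + 44*z - 14
(5) = -8*t^2 + 9*t - 1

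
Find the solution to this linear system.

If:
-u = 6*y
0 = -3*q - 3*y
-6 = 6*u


Then:
q = -1/6
u = -1
y = 1/6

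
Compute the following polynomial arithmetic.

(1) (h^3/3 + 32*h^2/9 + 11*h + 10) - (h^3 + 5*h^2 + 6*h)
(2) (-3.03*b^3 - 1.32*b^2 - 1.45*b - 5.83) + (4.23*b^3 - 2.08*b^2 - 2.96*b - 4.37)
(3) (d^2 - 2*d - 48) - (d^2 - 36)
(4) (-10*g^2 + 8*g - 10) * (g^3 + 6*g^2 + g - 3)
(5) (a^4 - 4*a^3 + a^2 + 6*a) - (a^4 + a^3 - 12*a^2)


(1) = -2*h^3/3 - 13*h^2/9 + 5*h + 10
(2) = 1.2*b^3 - 3.4*b^2 - 4.41*b - 10.2
(3) = -2*d - 12
(4) = -10*g^5 - 52*g^4 + 28*g^3 - 22*g^2 - 34*g + 30
(5) = -5*a^3 + 13*a^2 + 6*a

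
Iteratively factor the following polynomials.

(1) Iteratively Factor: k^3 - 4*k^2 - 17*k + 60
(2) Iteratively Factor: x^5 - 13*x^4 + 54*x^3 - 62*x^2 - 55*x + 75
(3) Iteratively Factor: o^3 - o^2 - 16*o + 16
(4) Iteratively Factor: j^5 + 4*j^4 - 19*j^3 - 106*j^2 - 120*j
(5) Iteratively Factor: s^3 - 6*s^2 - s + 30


(1) = (k - 5)*(k^2 + k - 12) = (k - 5)*(k + 4)*(k - 3)
(2) = (x - 5)*(x^4 - 8*x^3 + 14*x^2 + 8*x - 15) = (x - 5)*(x + 1)*(x^3 - 9*x^2 + 23*x - 15) = (x - 5)^2*(x + 1)*(x^2 - 4*x + 3) = (x - 5)^2*(x - 1)*(x + 1)*(x - 3)
(3) = (o - 4)*(o^2 + 3*o - 4) = (o - 4)*(o + 4)*(o - 1)
(4) = (j - 5)*(j^4 + 9*j^3 + 26*j^2 + 24*j) = (j - 5)*(j + 2)*(j^3 + 7*j^2 + 12*j) = j*(j - 5)*(j + 2)*(j^2 + 7*j + 12) = j*(j - 5)*(j + 2)*(j + 4)*(j + 3)
(5) = (s - 5)*(s^2 - s - 6) = (s - 5)*(s + 2)*(s - 3)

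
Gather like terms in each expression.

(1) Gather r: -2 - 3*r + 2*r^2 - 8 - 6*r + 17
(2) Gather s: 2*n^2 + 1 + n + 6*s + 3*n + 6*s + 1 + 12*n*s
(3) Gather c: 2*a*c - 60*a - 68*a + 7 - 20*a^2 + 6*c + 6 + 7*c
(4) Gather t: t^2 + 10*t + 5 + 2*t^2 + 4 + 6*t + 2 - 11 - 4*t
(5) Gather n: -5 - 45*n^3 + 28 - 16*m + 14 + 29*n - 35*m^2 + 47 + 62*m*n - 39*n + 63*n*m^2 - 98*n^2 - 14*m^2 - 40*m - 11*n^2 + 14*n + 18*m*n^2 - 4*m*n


(1) = 2*r^2 - 9*r + 7
(2) = 2*n^2 + 4*n + s*(12*n + 12) + 2
(3) = -20*a^2 - 128*a + c*(2*a + 13) + 13
(4) = 3*t^2 + 12*t
(5) = -49*m^2 - 56*m - 45*n^3 + n^2*(18*m - 109) + n*(63*m^2 + 58*m + 4) + 84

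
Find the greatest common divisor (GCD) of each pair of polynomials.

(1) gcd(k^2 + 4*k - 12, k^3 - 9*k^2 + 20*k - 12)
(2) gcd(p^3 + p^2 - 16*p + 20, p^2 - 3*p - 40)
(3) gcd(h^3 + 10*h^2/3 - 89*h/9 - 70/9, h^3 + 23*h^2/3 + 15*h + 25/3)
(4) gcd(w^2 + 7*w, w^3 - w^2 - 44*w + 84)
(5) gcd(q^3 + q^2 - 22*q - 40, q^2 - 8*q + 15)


(1) = k - 2
(2) = gcd((p - 2)^2*(p + 5), (p - 8)*(p + 5)) = p + 5
(3) = gcd((h - 7/3)*(h + 2/3)*(h + 5), (h + 1)*(h + 5/3)*(h + 5)) = h + 5
(4) = gcd(w*(w + 7), (w - 6)*(w - 2)*(w + 7)) = w + 7
(5) = gcd((q - 5)*(q + 2)*(q + 4), (q - 5)*(q - 3)) = q - 5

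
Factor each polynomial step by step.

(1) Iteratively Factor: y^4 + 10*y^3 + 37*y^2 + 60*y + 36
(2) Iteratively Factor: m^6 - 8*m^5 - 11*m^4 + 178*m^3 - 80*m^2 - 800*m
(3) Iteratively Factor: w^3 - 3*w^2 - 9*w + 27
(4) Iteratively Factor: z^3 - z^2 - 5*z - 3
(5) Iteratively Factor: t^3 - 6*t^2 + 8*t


(1) = (y + 3)*(y^3 + 7*y^2 + 16*y + 12) = (y + 2)*(y + 3)*(y^2 + 5*y + 6) = (y + 2)^2*(y + 3)*(y + 3)
(2) = (m)*(m^5 - 8*m^4 - 11*m^3 + 178*m^2 - 80*m - 800) = m*(m - 5)*(m^4 - 3*m^3 - 26*m^2 + 48*m + 160) = m*(m - 5)^2*(m^3 + 2*m^2 - 16*m - 32) = m*(m - 5)^2*(m - 4)*(m^2 + 6*m + 8) = m*(m - 5)^2*(m - 4)*(m + 2)*(m + 4)
(3) = (w - 3)*(w^2 - 9) = (w - 3)*(w + 3)*(w - 3)
(4) = (z - 3)*(z^2 + 2*z + 1) = (z - 3)*(z + 1)*(z + 1)
(5) = (t)*(t^2 - 6*t + 8) = t*(t - 4)*(t - 2)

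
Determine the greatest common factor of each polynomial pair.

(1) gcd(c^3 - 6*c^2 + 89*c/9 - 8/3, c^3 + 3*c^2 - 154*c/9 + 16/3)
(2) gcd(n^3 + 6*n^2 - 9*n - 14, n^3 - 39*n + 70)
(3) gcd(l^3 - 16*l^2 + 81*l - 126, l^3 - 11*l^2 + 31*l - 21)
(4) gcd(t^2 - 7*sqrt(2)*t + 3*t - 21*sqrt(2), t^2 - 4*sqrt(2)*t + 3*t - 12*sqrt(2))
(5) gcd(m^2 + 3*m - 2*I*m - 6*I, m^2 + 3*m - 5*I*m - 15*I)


(1) = c^2 - 3*c + 8/9
(2) = gcd((n - 2)*(n + 1)*(n + 7), (n - 5)*(n - 2)*(n + 7)) = n^2 + 5*n - 14
(3) = l^2 - 10*l + 21
(4) = gcd((t + 3)*(t - 7*sqrt(2)), (t + 3)*(t - 4*sqrt(2))) = t + 3
(5) = gcd((m + 3)*(m - 2*I), (m + 3)*(m - 5*I)) = m + 3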